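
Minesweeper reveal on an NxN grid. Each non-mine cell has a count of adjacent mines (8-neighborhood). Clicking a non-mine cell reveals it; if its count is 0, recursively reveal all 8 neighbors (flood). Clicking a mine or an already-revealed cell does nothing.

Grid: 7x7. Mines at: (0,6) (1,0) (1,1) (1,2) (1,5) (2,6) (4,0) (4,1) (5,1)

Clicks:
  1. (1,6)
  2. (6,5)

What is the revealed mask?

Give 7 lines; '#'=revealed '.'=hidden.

Answer: .......
......#
..####.
..#####
..#####
..#####
..#####

Derivation:
Click 1 (1,6) count=3: revealed 1 new [(1,6)] -> total=1
Click 2 (6,5) count=0: revealed 24 new [(2,2) (2,3) (2,4) (2,5) (3,2) (3,3) (3,4) (3,5) (3,6) (4,2) (4,3) (4,4) (4,5) (4,6) (5,2) (5,3) (5,4) (5,5) (5,6) (6,2) (6,3) (6,4) (6,5) (6,6)] -> total=25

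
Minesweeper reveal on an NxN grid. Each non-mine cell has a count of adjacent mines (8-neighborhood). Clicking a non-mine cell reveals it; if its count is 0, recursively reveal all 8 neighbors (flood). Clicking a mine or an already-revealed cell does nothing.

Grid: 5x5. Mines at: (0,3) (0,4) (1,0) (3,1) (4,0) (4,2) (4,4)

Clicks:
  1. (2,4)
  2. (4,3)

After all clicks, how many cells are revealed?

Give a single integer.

Click 1 (2,4) count=0: revealed 9 new [(1,2) (1,3) (1,4) (2,2) (2,3) (2,4) (3,2) (3,3) (3,4)] -> total=9
Click 2 (4,3) count=2: revealed 1 new [(4,3)] -> total=10

Answer: 10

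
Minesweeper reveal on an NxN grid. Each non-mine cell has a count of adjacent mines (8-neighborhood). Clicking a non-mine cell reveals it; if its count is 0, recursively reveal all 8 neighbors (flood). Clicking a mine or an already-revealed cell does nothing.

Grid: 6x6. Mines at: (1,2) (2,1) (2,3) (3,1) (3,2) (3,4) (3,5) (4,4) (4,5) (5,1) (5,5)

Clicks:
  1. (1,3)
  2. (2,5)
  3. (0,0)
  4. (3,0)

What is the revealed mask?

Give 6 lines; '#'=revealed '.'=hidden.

Answer: ##....
##.#..
.....#
#.....
......
......

Derivation:
Click 1 (1,3) count=2: revealed 1 new [(1,3)] -> total=1
Click 2 (2,5) count=2: revealed 1 new [(2,5)] -> total=2
Click 3 (0,0) count=0: revealed 4 new [(0,0) (0,1) (1,0) (1,1)] -> total=6
Click 4 (3,0) count=2: revealed 1 new [(3,0)] -> total=7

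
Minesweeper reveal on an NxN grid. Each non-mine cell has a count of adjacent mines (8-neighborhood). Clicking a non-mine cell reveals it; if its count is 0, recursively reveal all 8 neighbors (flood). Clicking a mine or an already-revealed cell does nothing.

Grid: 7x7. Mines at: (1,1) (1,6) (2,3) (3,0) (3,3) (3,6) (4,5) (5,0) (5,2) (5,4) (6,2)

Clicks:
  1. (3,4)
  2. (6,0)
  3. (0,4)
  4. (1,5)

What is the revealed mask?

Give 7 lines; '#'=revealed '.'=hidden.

Click 1 (3,4) count=3: revealed 1 new [(3,4)] -> total=1
Click 2 (6,0) count=1: revealed 1 new [(6,0)] -> total=2
Click 3 (0,4) count=0: revealed 8 new [(0,2) (0,3) (0,4) (0,5) (1,2) (1,3) (1,4) (1,5)] -> total=10
Click 4 (1,5) count=1: revealed 0 new [(none)] -> total=10

Answer: ..####.
..####.
.......
....#..
.......
.......
#......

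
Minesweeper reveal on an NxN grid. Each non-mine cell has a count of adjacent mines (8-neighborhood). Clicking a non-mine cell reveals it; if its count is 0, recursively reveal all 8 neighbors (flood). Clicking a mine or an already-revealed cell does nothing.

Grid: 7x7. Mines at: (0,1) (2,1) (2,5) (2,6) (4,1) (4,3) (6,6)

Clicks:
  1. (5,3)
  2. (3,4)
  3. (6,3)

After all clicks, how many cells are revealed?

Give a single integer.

Click 1 (5,3) count=1: revealed 1 new [(5,3)] -> total=1
Click 2 (3,4) count=2: revealed 1 new [(3,4)] -> total=2
Click 3 (6,3) count=0: revealed 11 new [(5,0) (5,1) (5,2) (5,4) (5,5) (6,0) (6,1) (6,2) (6,3) (6,4) (6,5)] -> total=13

Answer: 13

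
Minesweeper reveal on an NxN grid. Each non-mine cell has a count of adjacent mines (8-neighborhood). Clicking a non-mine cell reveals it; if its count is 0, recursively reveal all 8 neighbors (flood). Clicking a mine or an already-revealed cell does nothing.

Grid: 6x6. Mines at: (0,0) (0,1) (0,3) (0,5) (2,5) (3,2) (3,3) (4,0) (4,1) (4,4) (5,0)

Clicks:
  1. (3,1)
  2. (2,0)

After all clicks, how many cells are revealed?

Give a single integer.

Answer: 6

Derivation:
Click 1 (3,1) count=3: revealed 1 new [(3,1)] -> total=1
Click 2 (2,0) count=0: revealed 5 new [(1,0) (1,1) (2,0) (2,1) (3,0)] -> total=6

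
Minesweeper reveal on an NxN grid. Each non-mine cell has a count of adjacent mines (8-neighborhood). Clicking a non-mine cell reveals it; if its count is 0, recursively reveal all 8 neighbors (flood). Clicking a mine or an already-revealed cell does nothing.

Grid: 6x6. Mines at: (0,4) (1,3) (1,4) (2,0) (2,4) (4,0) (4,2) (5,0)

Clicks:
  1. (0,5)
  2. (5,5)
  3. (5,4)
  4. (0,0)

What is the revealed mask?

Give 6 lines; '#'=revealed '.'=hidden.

Answer: ###..#
###...
......
...###
...###
...###

Derivation:
Click 1 (0,5) count=2: revealed 1 new [(0,5)] -> total=1
Click 2 (5,5) count=0: revealed 9 new [(3,3) (3,4) (3,5) (4,3) (4,4) (4,5) (5,3) (5,4) (5,5)] -> total=10
Click 3 (5,4) count=0: revealed 0 new [(none)] -> total=10
Click 4 (0,0) count=0: revealed 6 new [(0,0) (0,1) (0,2) (1,0) (1,1) (1,2)] -> total=16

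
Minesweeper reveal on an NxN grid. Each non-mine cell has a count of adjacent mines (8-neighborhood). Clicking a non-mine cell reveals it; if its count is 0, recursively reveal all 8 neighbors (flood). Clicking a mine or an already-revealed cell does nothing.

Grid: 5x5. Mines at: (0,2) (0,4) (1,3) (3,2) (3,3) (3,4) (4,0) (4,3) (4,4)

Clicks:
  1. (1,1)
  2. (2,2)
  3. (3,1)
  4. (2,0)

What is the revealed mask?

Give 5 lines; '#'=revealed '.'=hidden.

Click 1 (1,1) count=1: revealed 1 new [(1,1)] -> total=1
Click 2 (2,2) count=3: revealed 1 new [(2,2)] -> total=2
Click 3 (3,1) count=2: revealed 1 new [(3,1)] -> total=3
Click 4 (2,0) count=0: revealed 6 new [(0,0) (0,1) (1,0) (2,0) (2,1) (3,0)] -> total=9

Answer: ##...
##...
###..
##...
.....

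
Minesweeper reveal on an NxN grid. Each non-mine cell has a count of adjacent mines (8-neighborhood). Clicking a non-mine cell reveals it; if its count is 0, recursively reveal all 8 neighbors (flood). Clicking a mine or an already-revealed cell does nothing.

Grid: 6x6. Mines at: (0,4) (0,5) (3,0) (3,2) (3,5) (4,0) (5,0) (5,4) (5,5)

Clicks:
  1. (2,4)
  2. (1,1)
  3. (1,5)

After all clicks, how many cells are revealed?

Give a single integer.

Click 1 (2,4) count=1: revealed 1 new [(2,4)] -> total=1
Click 2 (1,1) count=0: revealed 12 new [(0,0) (0,1) (0,2) (0,3) (1,0) (1,1) (1,2) (1,3) (2,0) (2,1) (2,2) (2,3)] -> total=13
Click 3 (1,5) count=2: revealed 1 new [(1,5)] -> total=14

Answer: 14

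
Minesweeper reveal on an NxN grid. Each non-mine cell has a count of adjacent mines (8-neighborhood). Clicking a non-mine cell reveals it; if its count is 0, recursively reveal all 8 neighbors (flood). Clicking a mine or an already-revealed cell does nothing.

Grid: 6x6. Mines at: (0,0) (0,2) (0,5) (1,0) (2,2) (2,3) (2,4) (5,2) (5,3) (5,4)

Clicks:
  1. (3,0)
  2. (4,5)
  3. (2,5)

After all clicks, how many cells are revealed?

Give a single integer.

Click 1 (3,0) count=0: revealed 8 new [(2,0) (2,1) (3,0) (3,1) (4,0) (4,1) (5,0) (5,1)] -> total=8
Click 2 (4,5) count=1: revealed 1 new [(4,5)] -> total=9
Click 3 (2,5) count=1: revealed 1 new [(2,5)] -> total=10

Answer: 10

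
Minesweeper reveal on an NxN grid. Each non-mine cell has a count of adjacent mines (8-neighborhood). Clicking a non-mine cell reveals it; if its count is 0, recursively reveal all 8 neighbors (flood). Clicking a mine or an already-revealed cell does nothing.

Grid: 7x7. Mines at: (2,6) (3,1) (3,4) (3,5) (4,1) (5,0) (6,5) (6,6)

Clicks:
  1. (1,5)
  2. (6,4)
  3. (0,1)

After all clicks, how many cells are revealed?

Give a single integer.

Answer: 21

Derivation:
Click 1 (1,5) count=1: revealed 1 new [(1,5)] -> total=1
Click 2 (6,4) count=1: revealed 1 new [(6,4)] -> total=2
Click 3 (0,1) count=0: revealed 19 new [(0,0) (0,1) (0,2) (0,3) (0,4) (0,5) (0,6) (1,0) (1,1) (1,2) (1,3) (1,4) (1,6) (2,0) (2,1) (2,2) (2,3) (2,4) (2,5)] -> total=21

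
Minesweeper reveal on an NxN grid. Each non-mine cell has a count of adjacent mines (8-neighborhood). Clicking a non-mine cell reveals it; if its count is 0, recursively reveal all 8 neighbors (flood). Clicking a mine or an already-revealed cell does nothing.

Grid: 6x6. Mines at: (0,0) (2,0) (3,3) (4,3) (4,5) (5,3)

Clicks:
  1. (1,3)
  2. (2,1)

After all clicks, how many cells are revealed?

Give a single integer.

Answer: 17

Derivation:
Click 1 (1,3) count=0: revealed 17 new [(0,1) (0,2) (0,3) (0,4) (0,5) (1,1) (1,2) (1,3) (1,4) (1,5) (2,1) (2,2) (2,3) (2,4) (2,5) (3,4) (3,5)] -> total=17
Click 2 (2,1) count=1: revealed 0 new [(none)] -> total=17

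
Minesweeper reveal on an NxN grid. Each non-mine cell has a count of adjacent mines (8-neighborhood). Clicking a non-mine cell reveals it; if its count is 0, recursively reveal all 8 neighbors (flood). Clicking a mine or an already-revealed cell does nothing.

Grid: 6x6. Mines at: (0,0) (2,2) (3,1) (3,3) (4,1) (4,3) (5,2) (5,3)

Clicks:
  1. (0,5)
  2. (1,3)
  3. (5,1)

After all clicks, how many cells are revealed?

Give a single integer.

Answer: 20

Derivation:
Click 1 (0,5) count=0: revealed 19 new [(0,1) (0,2) (0,3) (0,4) (0,5) (1,1) (1,2) (1,3) (1,4) (1,5) (2,3) (2,4) (2,5) (3,4) (3,5) (4,4) (4,5) (5,4) (5,5)] -> total=19
Click 2 (1,3) count=1: revealed 0 new [(none)] -> total=19
Click 3 (5,1) count=2: revealed 1 new [(5,1)] -> total=20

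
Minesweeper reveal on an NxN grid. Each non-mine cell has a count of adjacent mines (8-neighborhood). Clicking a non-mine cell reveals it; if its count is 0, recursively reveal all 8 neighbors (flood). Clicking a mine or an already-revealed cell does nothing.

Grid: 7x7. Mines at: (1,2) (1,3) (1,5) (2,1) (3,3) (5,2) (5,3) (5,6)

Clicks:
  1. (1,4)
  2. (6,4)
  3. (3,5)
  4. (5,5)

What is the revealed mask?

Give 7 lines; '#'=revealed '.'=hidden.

Click 1 (1,4) count=2: revealed 1 new [(1,4)] -> total=1
Click 2 (6,4) count=1: revealed 1 new [(6,4)] -> total=2
Click 3 (3,5) count=0: revealed 9 new [(2,4) (2,5) (2,6) (3,4) (3,5) (3,6) (4,4) (4,5) (4,6)] -> total=11
Click 4 (5,5) count=1: revealed 1 new [(5,5)] -> total=12

Answer: .......
....#..
....###
....###
....###
.....#.
....#..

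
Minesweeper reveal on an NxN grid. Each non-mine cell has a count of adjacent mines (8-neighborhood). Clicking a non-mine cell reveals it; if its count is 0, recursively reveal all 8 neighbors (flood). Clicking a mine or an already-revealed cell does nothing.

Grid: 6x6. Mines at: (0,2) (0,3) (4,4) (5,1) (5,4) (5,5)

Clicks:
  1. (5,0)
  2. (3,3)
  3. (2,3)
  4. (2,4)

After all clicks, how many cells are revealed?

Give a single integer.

Click 1 (5,0) count=1: revealed 1 new [(5,0)] -> total=1
Click 2 (3,3) count=1: revealed 1 new [(3,3)] -> total=2
Click 3 (2,3) count=0: revealed 25 new [(0,0) (0,1) (0,4) (0,5) (1,0) (1,1) (1,2) (1,3) (1,4) (1,5) (2,0) (2,1) (2,2) (2,3) (2,4) (2,5) (3,0) (3,1) (3,2) (3,4) (3,5) (4,0) (4,1) (4,2) (4,3)] -> total=27
Click 4 (2,4) count=0: revealed 0 new [(none)] -> total=27

Answer: 27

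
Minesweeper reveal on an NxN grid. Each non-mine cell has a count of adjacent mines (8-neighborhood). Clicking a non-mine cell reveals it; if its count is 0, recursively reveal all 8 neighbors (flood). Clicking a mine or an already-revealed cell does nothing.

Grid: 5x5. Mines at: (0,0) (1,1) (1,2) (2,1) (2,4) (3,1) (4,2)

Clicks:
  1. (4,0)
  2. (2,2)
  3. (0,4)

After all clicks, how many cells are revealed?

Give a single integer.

Click 1 (4,0) count=1: revealed 1 new [(4,0)] -> total=1
Click 2 (2,2) count=4: revealed 1 new [(2,2)] -> total=2
Click 3 (0,4) count=0: revealed 4 new [(0,3) (0,4) (1,3) (1,4)] -> total=6

Answer: 6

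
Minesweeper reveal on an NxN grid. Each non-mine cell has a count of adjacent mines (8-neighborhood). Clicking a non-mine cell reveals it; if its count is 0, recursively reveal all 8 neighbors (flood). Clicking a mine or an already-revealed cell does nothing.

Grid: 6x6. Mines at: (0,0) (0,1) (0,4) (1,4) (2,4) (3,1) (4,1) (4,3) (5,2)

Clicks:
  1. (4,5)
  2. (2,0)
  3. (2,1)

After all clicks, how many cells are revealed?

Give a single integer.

Answer: 8

Derivation:
Click 1 (4,5) count=0: revealed 6 new [(3,4) (3,5) (4,4) (4,5) (5,4) (5,5)] -> total=6
Click 2 (2,0) count=1: revealed 1 new [(2,0)] -> total=7
Click 3 (2,1) count=1: revealed 1 new [(2,1)] -> total=8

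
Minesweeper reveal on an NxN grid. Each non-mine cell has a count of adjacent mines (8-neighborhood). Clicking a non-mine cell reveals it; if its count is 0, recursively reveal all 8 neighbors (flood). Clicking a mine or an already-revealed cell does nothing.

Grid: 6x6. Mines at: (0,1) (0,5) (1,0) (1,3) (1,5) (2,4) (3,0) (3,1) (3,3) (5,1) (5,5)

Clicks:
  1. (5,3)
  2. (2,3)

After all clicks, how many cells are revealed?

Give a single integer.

Click 1 (5,3) count=0: revealed 6 new [(4,2) (4,3) (4,4) (5,2) (5,3) (5,4)] -> total=6
Click 2 (2,3) count=3: revealed 1 new [(2,3)] -> total=7

Answer: 7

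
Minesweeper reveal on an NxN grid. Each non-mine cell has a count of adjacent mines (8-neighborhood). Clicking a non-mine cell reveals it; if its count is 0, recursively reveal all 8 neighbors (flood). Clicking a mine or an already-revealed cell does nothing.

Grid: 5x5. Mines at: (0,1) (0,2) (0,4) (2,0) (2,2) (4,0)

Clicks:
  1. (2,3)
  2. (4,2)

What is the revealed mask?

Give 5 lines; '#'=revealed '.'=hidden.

Click 1 (2,3) count=1: revealed 1 new [(2,3)] -> total=1
Click 2 (4,2) count=0: revealed 11 new [(1,3) (1,4) (2,4) (3,1) (3,2) (3,3) (3,4) (4,1) (4,2) (4,3) (4,4)] -> total=12

Answer: .....
...##
...##
.####
.####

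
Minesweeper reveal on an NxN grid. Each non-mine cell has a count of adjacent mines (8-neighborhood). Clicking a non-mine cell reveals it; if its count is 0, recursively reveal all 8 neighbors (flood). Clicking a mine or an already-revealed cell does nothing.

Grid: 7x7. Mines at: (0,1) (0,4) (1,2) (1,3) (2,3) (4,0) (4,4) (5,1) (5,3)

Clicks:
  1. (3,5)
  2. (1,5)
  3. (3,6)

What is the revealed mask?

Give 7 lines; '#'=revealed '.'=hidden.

Click 1 (3,5) count=1: revealed 1 new [(3,5)] -> total=1
Click 2 (1,5) count=1: revealed 1 new [(1,5)] -> total=2
Click 3 (3,6) count=0: revealed 17 new [(0,5) (0,6) (1,4) (1,6) (2,4) (2,5) (2,6) (3,4) (3,6) (4,5) (4,6) (5,4) (5,5) (5,6) (6,4) (6,5) (6,6)] -> total=19

Answer: .....##
....###
....###
....###
.....##
....###
....###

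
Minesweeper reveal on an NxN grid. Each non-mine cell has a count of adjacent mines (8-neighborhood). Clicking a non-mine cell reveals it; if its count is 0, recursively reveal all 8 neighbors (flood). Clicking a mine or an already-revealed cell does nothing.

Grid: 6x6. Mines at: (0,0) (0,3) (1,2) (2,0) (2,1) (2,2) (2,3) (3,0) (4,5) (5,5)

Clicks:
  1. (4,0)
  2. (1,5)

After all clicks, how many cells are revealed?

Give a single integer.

Answer: 9

Derivation:
Click 1 (4,0) count=1: revealed 1 new [(4,0)] -> total=1
Click 2 (1,5) count=0: revealed 8 new [(0,4) (0,5) (1,4) (1,5) (2,4) (2,5) (3,4) (3,5)] -> total=9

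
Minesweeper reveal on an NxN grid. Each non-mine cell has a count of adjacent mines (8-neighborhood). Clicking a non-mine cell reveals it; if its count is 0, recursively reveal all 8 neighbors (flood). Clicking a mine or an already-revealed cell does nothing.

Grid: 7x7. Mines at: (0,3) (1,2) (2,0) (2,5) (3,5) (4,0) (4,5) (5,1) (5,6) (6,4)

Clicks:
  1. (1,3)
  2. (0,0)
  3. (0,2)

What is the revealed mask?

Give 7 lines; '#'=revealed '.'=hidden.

Answer: ###....
##.#...
.......
.......
.......
.......
.......

Derivation:
Click 1 (1,3) count=2: revealed 1 new [(1,3)] -> total=1
Click 2 (0,0) count=0: revealed 4 new [(0,0) (0,1) (1,0) (1,1)] -> total=5
Click 3 (0,2) count=2: revealed 1 new [(0,2)] -> total=6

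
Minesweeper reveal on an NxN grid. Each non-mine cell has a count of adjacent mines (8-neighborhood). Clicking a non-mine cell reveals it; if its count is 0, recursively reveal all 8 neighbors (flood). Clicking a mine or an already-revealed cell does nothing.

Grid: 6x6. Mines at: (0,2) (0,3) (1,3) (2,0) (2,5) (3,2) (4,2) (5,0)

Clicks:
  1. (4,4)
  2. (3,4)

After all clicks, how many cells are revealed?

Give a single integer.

Answer: 9

Derivation:
Click 1 (4,4) count=0: revealed 9 new [(3,3) (3,4) (3,5) (4,3) (4,4) (4,5) (5,3) (5,4) (5,5)] -> total=9
Click 2 (3,4) count=1: revealed 0 new [(none)] -> total=9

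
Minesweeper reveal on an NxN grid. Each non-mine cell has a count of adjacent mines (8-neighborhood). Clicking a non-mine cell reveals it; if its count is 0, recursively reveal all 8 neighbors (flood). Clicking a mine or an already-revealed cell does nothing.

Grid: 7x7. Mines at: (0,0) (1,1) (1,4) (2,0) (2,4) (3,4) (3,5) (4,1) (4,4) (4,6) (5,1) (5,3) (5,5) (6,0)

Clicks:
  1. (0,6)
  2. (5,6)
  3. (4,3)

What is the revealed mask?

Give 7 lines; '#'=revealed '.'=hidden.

Answer: .....##
.....##
.....##
.......
...#...
......#
.......

Derivation:
Click 1 (0,6) count=0: revealed 6 new [(0,5) (0,6) (1,5) (1,6) (2,5) (2,6)] -> total=6
Click 2 (5,6) count=2: revealed 1 new [(5,6)] -> total=7
Click 3 (4,3) count=3: revealed 1 new [(4,3)] -> total=8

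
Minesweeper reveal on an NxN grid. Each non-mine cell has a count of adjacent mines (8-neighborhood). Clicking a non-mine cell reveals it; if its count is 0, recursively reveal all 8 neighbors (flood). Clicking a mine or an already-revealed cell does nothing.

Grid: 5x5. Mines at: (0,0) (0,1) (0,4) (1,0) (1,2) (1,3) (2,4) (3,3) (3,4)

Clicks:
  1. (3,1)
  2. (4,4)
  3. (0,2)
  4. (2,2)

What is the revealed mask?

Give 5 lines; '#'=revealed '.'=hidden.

Answer: ..#..
.....
###..
###..
###.#

Derivation:
Click 1 (3,1) count=0: revealed 9 new [(2,0) (2,1) (2,2) (3,0) (3,1) (3,2) (4,0) (4,1) (4,2)] -> total=9
Click 2 (4,4) count=2: revealed 1 new [(4,4)] -> total=10
Click 3 (0,2) count=3: revealed 1 new [(0,2)] -> total=11
Click 4 (2,2) count=3: revealed 0 new [(none)] -> total=11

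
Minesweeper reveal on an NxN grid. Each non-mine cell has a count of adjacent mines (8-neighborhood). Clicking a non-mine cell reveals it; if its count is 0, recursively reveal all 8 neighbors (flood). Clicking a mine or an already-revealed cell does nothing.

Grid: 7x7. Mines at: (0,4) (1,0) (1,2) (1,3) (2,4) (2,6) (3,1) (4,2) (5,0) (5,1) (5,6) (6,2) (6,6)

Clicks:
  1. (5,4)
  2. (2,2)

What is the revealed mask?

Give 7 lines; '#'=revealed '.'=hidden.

Click 1 (5,4) count=0: revealed 12 new [(3,3) (3,4) (3,5) (4,3) (4,4) (4,5) (5,3) (5,4) (5,5) (6,3) (6,4) (6,5)] -> total=12
Click 2 (2,2) count=3: revealed 1 new [(2,2)] -> total=13

Answer: .......
.......
..#....
...###.
...###.
...###.
...###.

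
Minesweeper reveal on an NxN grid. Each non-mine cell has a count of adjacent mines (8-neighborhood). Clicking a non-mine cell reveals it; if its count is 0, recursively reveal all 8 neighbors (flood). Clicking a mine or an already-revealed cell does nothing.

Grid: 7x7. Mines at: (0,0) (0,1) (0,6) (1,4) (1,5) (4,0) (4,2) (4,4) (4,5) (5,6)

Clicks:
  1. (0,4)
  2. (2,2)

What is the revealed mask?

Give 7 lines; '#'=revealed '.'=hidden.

Answer: ....#..
####...
####...
####...
.......
.......
.......

Derivation:
Click 1 (0,4) count=2: revealed 1 new [(0,4)] -> total=1
Click 2 (2,2) count=0: revealed 12 new [(1,0) (1,1) (1,2) (1,3) (2,0) (2,1) (2,2) (2,3) (3,0) (3,1) (3,2) (3,3)] -> total=13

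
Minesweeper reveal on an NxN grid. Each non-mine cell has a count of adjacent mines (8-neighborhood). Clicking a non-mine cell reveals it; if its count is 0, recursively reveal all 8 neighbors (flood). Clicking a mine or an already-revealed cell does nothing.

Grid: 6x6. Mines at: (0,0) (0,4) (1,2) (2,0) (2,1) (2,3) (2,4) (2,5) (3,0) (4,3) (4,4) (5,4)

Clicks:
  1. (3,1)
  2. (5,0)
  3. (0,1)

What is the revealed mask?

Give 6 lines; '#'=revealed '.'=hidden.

Answer: .#....
......
......
.#....
###...
###...

Derivation:
Click 1 (3,1) count=3: revealed 1 new [(3,1)] -> total=1
Click 2 (5,0) count=0: revealed 6 new [(4,0) (4,1) (4,2) (5,0) (5,1) (5,2)] -> total=7
Click 3 (0,1) count=2: revealed 1 new [(0,1)] -> total=8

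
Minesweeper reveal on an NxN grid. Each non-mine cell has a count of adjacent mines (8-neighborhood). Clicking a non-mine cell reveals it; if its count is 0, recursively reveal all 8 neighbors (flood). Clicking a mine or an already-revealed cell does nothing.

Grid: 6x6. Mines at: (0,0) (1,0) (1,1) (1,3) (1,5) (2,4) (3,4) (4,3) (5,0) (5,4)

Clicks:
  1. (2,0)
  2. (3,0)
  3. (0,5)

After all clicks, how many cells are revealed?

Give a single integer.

Answer: 10

Derivation:
Click 1 (2,0) count=2: revealed 1 new [(2,0)] -> total=1
Click 2 (3,0) count=0: revealed 8 new [(2,1) (2,2) (3,0) (3,1) (3,2) (4,0) (4,1) (4,2)] -> total=9
Click 3 (0,5) count=1: revealed 1 new [(0,5)] -> total=10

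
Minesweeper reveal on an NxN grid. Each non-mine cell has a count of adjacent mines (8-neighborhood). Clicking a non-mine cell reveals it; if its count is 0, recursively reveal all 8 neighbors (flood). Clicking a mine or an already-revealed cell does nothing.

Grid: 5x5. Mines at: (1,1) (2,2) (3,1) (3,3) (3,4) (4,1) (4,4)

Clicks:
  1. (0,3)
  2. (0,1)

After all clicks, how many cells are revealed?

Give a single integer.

Answer: 9

Derivation:
Click 1 (0,3) count=0: revealed 8 new [(0,2) (0,3) (0,4) (1,2) (1,3) (1,4) (2,3) (2,4)] -> total=8
Click 2 (0,1) count=1: revealed 1 new [(0,1)] -> total=9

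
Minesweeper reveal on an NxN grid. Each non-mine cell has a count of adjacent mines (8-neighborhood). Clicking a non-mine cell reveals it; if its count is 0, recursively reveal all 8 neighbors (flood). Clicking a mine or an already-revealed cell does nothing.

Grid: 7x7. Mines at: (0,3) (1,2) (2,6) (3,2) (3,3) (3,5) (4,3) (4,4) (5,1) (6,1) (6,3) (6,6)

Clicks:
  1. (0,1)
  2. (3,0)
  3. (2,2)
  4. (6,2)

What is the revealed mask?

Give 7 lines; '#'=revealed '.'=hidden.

Click 1 (0,1) count=1: revealed 1 new [(0,1)] -> total=1
Click 2 (3,0) count=0: revealed 9 new [(0,0) (1,0) (1,1) (2,0) (2,1) (3,0) (3,1) (4,0) (4,1)] -> total=10
Click 3 (2,2) count=3: revealed 1 new [(2,2)] -> total=11
Click 4 (6,2) count=3: revealed 1 new [(6,2)] -> total=12

Answer: ##.....
##.....
###....
##.....
##.....
.......
..#....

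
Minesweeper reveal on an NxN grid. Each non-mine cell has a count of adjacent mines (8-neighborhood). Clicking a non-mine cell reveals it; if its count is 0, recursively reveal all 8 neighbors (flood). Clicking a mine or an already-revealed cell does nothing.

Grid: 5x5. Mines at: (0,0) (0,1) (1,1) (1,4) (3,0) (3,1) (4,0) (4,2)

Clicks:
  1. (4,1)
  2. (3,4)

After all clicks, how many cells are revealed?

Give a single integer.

Click 1 (4,1) count=4: revealed 1 new [(4,1)] -> total=1
Click 2 (3,4) count=0: revealed 6 new [(2,3) (2,4) (3,3) (3,4) (4,3) (4,4)] -> total=7

Answer: 7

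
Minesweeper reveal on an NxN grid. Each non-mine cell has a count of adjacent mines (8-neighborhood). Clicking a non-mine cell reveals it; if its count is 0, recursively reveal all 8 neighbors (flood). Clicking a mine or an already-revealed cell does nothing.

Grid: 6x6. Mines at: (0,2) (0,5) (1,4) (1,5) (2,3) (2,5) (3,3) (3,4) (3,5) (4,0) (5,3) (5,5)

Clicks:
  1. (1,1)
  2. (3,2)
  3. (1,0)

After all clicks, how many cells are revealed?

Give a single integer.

Answer: 11

Derivation:
Click 1 (1,1) count=1: revealed 1 new [(1,1)] -> total=1
Click 2 (3,2) count=2: revealed 1 new [(3,2)] -> total=2
Click 3 (1,0) count=0: revealed 9 new [(0,0) (0,1) (1,0) (1,2) (2,0) (2,1) (2,2) (3,0) (3,1)] -> total=11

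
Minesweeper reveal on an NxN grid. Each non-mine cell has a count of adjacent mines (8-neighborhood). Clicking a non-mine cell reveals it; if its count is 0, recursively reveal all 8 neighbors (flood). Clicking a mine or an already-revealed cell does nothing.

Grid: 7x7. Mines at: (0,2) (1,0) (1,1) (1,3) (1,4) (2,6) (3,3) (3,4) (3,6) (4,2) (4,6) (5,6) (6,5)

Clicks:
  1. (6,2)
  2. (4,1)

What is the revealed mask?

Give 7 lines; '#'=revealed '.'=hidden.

Answer: .......
.......
##.....
##.....
##.....
#####..
#####..

Derivation:
Click 1 (6,2) count=0: revealed 16 new [(2,0) (2,1) (3,0) (3,1) (4,0) (4,1) (5,0) (5,1) (5,2) (5,3) (5,4) (6,0) (6,1) (6,2) (6,3) (6,4)] -> total=16
Click 2 (4,1) count=1: revealed 0 new [(none)] -> total=16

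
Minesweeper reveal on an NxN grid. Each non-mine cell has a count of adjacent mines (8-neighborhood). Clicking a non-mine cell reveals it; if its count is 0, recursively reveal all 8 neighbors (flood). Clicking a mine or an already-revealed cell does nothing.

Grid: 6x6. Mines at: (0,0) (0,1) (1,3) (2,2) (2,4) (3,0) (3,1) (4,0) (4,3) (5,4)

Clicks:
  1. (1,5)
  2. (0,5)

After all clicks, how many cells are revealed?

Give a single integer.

Click 1 (1,5) count=1: revealed 1 new [(1,5)] -> total=1
Click 2 (0,5) count=0: revealed 3 new [(0,4) (0,5) (1,4)] -> total=4

Answer: 4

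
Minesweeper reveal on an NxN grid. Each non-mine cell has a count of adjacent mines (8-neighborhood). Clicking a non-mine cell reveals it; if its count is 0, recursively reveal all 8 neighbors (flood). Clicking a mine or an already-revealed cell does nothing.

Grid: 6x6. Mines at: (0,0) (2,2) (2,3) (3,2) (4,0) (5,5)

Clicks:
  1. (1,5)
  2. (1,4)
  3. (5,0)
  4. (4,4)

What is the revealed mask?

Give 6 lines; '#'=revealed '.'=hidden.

Answer: .#####
.#####
....##
....##
....##
#.....

Derivation:
Click 1 (1,5) count=0: revealed 16 new [(0,1) (0,2) (0,3) (0,4) (0,5) (1,1) (1,2) (1,3) (1,4) (1,5) (2,4) (2,5) (3,4) (3,5) (4,4) (4,5)] -> total=16
Click 2 (1,4) count=1: revealed 0 new [(none)] -> total=16
Click 3 (5,0) count=1: revealed 1 new [(5,0)] -> total=17
Click 4 (4,4) count=1: revealed 0 new [(none)] -> total=17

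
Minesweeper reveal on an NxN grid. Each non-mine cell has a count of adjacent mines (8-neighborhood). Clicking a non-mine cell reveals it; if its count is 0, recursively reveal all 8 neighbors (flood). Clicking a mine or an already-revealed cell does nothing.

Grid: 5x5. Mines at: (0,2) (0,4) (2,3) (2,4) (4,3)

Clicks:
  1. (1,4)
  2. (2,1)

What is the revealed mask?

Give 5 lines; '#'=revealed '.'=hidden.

Answer: ##...
###.#
###..
###..
###..

Derivation:
Click 1 (1,4) count=3: revealed 1 new [(1,4)] -> total=1
Click 2 (2,1) count=0: revealed 14 new [(0,0) (0,1) (1,0) (1,1) (1,2) (2,0) (2,1) (2,2) (3,0) (3,1) (3,2) (4,0) (4,1) (4,2)] -> total=15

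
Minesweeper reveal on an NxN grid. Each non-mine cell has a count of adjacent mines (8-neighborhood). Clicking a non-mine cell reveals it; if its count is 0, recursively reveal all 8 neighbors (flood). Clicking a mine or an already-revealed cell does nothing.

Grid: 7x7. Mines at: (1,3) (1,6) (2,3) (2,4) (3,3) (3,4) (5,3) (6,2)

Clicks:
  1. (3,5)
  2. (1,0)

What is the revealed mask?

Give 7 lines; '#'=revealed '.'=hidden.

Click 1 (3,5) count=2: revealed 1 new [(3,5)] -> total=1
Click 2 (1,0) count=0: revealed 20 new [(0,0) (0,1) (0,2) (1,0) (1,1) (1,2) (2,0) (2,1) (2,2) (3,0) (3,1) (3,2) (4,0) (4,1) (4,2) (5,0) (5,1) (5,2) (6,0) (6,1)] -> total=21

Answer: ###....
###....
###....
###..#.
###....
###....
##.....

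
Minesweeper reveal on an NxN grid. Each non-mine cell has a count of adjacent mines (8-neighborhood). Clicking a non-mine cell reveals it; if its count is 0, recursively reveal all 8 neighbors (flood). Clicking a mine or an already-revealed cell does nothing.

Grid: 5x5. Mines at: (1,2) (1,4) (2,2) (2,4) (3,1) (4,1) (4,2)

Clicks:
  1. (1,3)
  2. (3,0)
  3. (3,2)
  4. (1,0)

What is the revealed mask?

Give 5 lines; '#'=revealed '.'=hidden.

Answer: ##...
##.#.
##...
#.#..
.....

Derivation:
Click 1 (1,3) count=4: revealed 1 new [(1,3)] -> total=1
Click 2 (3,0) count=2: revealed 1 new [(3,0)] -> total=2
Click 3 (3,2) count=4: revealed 1 new [(3,2)] -> total=3
Click 4 (1,0) count=0: revealed 6 new [(0,0) (0,1) (1,0) (1,1) (2,0) (2,1)] -> total=9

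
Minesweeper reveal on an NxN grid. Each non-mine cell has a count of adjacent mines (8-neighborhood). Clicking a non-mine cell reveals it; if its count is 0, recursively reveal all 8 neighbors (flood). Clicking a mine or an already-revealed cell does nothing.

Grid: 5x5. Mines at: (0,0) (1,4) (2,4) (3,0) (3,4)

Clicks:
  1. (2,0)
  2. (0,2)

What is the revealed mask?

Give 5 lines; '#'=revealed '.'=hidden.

Click 1 (2,0) count=1: revealed 1 new [(2,0)] -> total=1
Click 2 (0,2) count=0: revealed 15 new [(0,1) (0,2) (0,3) (1,1) (1,2) (1,3) (2,1) (2,2) (2,3) (3,1) (3,2) (3,3) (4,1) (4,2) (4,3)] -> total=16

Answer: .###.
.###.
####.
.###.
.###.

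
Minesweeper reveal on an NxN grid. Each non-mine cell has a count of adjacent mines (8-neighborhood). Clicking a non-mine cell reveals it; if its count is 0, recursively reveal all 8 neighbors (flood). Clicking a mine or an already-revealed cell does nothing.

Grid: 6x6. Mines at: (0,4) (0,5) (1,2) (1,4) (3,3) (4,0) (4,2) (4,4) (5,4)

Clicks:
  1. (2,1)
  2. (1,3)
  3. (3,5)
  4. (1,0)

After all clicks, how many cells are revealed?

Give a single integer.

Answer: 10

Derivation:
Click 1 (2,1) count=1: revealed 1 new [(2,1)] -> total=1
Click 2 (1,3) count=3: revealed 1 new [(1,3)] -> total=2
Click 3 (3,5) count=1: revealed 1 new [(3,5)] -> total=3
Click 4 (1,0) count=0: revealed 7 new [(0,0) (0,1) (1,0) (1,1) (2,0) (3,0) (3,1)] -> total=10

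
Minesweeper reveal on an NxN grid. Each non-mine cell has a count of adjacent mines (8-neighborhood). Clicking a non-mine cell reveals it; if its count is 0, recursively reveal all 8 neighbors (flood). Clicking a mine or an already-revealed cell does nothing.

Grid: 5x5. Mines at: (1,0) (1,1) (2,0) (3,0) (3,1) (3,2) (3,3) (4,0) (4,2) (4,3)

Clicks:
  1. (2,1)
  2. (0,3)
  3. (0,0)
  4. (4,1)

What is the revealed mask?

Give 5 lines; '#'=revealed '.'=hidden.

Click 1 (2,1) count=6: revealed 1 new [(2,1)] -> total=1
Click 2 (0,3) count=0: revealed 9 new [(0,2) (0,3) (0,4) (1,2) (1,3) (1,4) (2,2) (2,3) (2,4)] -> total=10
Click 3 (0,0) count=2: revealed 1 new [(0,0)] -> total=11
Click 4 (4,1) count=5: revealed 1 new [(4,1)] -> total=12

Answer: #.###
..###
.####
.....
.#...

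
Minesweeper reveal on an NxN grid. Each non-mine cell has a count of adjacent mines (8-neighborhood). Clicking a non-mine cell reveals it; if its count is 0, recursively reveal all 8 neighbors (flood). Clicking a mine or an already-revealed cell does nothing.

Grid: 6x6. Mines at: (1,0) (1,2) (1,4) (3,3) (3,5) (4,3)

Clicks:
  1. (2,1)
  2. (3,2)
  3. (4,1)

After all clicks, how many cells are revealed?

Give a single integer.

Click 1 (2,1) count=2: revealed 1 new [(2,1)] -> total=1
Click 2 (3,2) count=2: revealed 1 new [(3,2)] -> total=2
Click 3 (4,1) count=0: revealed 10 new [(2,0) (2,2) (3,0) (3,1) (4,0) (4,1) (4,2) (5,0) (5,1) (5,2)] -> total=12

Answer: 12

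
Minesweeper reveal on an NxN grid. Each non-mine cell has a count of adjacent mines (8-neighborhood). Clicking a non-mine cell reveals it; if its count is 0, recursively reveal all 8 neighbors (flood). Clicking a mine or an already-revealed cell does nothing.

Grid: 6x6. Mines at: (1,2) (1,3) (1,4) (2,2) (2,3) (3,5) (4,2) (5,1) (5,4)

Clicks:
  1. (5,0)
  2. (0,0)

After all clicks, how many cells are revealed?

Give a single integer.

Click 1 (5,0) count=1: revealed 1 new [(5,0)] -> total=1
Click 2 (0,0) count=0: revealed 10 new [(0,0) (0,1) (1,0) (1,1) (2,0) (2,1) (3,0) (3,1) (4,0) (4,1)] -> total=11

Answer: 11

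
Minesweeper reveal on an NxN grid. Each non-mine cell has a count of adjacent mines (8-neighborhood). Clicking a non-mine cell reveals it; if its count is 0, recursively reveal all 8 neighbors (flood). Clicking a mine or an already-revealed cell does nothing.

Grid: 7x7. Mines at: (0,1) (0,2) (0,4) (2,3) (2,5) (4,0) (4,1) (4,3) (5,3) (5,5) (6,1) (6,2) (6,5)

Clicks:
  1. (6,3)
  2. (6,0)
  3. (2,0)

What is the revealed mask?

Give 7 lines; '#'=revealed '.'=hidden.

Answer: .......
###....
###....
###....
.......
.......
#..#...

Derivation:
Click 1 (6,3) count=2: revealed 1 new [(6,3)] -> total=1
Click 2 (6,0) count=1: revealed 1 new [(6,0)] -> total=2
Click 3 (2,0) count=0: revealed 9 new [(1,0) (1,1) (1,2) (2,0) (2,1) (2,2) (3,0) (3,1) (3,2)] -> total=11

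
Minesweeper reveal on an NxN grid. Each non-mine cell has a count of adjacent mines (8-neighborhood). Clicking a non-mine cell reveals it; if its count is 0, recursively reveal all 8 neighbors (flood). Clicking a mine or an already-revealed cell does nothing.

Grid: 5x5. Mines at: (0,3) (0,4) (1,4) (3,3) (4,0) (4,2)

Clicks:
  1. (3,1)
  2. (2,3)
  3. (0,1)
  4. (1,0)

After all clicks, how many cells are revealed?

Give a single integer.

Answer: 13

Derivation:
Click 1 (3,1) count=2: revealed 1 new [(3,1)] -> total=1
Click 2 (2,3) count=2: revealed 1 new [(2,3)] -> total=2
Click 3 (0,1) count=0: revealed 11 new [(0,0) (0,1) (0,2) (1,0) (1,1) (1,2) (2,0) (2,1) (2,2) (3,0) (3,2)] -> total=13
Click 4 (1,0) count=0: revealed 0 new [(none)] -> total=13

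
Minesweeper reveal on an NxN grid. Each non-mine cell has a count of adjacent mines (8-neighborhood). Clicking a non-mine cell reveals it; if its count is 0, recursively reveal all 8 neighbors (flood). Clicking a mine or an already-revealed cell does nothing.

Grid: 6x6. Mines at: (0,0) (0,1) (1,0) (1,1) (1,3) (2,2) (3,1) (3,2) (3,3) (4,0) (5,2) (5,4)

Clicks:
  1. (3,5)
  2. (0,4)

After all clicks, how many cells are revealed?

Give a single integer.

Click 1 (3,5) count=0: revealed 10 new [(0,4) (0,5) (1,4) (1,5) (2,4) (2,5) (3,4) (3,5) (4,4) (4,5)] -> total=10
Click 2 (0,4) count=1: revealed 0 new [(none)] -> total=10

Answer: 10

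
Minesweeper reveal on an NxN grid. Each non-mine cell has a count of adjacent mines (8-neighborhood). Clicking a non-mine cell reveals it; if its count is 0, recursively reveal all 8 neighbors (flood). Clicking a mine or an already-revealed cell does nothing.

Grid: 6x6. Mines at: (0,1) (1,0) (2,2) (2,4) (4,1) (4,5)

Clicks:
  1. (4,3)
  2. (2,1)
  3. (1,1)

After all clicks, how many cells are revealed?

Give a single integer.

Click 1 (4,3) count=0: revealed 9 new [(3,2) (3,3) (3,4) (4,2) (4,3) (4,4) (5,2) (5,3) (5,4)] -> total=9
Click 2 (2,1) count=2: revealed 1 new [(2,1)] -> total=10
Click 3 (1,1) count=3: revealed 1 new [(1,1)] -> total=11

Answer: 11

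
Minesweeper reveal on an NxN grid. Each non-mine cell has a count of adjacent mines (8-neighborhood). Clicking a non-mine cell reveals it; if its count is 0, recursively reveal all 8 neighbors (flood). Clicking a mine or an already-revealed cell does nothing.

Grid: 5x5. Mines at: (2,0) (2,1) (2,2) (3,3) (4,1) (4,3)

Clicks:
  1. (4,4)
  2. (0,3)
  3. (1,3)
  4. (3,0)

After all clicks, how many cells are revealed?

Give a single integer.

Answer: 14

Derivation:
Click 1 (4,4) count=2: revealed 1 new [(4,4)] -> total=1
Click 2 (0,3) count=0: revealed 12 new [(0,0) (0,1) (0,2) (0,3) (0,4) (1,0) (1,1) (1,2) (1,3) (1,4) (2,3) (2,4)] -> total=13
Click 3 (1,3) count=1: revealed 0 new [(none)] -> total=13
Click 4 (3,0) count=3: revealed 1 new [(3,0)] -> total=14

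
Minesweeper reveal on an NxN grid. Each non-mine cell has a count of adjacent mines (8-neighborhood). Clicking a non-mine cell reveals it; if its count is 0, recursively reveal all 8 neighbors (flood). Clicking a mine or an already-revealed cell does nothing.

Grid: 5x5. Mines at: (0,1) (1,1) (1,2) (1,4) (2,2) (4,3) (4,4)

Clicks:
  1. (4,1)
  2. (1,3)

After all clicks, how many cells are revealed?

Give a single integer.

Click 1 (4,1) count=0: revealed 8 new [(2,0) (2,1) (3,0) (3,1) (3,2) (4,0) (4,1) (4,2)] -> total=8
Click 2 (1,3) count=3: revealed 1 new [(1,3)] -> total=9

Answer: 9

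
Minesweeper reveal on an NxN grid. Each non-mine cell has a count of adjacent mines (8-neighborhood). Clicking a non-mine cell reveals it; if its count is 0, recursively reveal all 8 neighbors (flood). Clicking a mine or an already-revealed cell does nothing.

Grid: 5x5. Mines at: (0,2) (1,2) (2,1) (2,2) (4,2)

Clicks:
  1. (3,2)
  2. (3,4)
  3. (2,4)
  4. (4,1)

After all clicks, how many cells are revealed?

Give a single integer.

Answer: 12

Derivation:
Click 1 (3,2) count=3: revealed 1 new [(3,2)] -> total=1
Click 2 (3,4) count=0: revealed 10 new [(0,3) (0,4) (1,3) (1,4) (2,3) (2,4) (3,3) (3,4) (4,3) (4,4)] -> total=11
Click 3 (2,4) count=0: revealed 0 new [(none)] -> total=11
Click 4 (4,1) count=1: revealed 1 new [(4,1)] -> total=12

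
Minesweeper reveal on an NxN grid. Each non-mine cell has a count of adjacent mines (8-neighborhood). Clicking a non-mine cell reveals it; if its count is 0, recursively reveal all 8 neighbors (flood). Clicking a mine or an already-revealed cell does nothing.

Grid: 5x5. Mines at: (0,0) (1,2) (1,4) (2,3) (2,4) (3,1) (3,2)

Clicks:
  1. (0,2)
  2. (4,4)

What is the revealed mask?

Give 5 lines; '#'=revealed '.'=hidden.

Click 1 (0,2) count=1: revealed 1 new [(0,2)] -> total=1
Click 2 (4,4) count=0: revealed 4 new [(3,3) (3,4) (4,3) (4,4)] -> total=5

Answer: ..#..
.....
.....
...##
...##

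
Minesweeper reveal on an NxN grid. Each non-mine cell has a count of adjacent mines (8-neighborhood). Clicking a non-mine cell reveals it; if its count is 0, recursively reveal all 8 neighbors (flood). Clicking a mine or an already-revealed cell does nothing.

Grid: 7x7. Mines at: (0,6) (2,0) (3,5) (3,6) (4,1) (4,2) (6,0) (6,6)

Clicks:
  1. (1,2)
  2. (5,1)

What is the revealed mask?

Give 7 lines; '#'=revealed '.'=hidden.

Click 1 (1,2) count=0: revealed 21 new [(0,0) (0,1) (0,2) (0,3) (0,4) (0,5) (1,0) (1,1) (1,2) (1,3) (1,4) (1,5) (2,1) (2,2) (2,3) (2,4) (2,5) (3,1) (3,2) (3,3) (3,4)] -> total=21
Click 2 (5,1) count=3: revealed 1 new [(5,1)] -> total=22

Answer: ######.
######.
.#####.
.####..
.......
.#.....
.......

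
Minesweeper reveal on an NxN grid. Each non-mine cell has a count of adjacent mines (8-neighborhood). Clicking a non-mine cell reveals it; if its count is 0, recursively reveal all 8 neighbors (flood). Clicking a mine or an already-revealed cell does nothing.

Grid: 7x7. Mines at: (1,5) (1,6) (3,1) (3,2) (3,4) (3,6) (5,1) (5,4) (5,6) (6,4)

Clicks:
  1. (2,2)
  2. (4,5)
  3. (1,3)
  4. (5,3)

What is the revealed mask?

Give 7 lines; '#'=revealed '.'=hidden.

Answer: #####..
#####..
#####..
.......
.....#.
...#...
.......

Derivation:
Click 1 (2,2) count=2: revealed 1 new [(2,2)] -> total=1
Click 2 (4,5) count=4: revealed 1 new [(4,5)] -> total=2
Click 3 (1,3) count=0: revealed 14 new [(0,0) (0,1) (0,2) (0,3) (0,4) (1,0) (1,1) (1,2) (1,3) (1,4) (2,0) (2,1) (2,3) (2,4)] -> total=16
Click 4 (5,3) count=2: revealed 1 new [(5,3)] -> total=17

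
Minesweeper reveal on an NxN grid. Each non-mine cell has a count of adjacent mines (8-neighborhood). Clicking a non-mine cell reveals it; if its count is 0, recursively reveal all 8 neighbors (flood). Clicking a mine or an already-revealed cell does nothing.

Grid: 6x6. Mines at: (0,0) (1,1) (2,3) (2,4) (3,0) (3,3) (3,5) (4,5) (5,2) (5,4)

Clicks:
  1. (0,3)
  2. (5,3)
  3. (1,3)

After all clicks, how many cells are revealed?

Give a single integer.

Click 1 (0,3) count=0: revealed 8 new [(0,2) (0,3) (0,4) (0,5) (1,2) (1,3) (1,4) (1,5)] -> total=8
Click 2 (5,3) count=2: revealed 1 new [(5,3)] -> total=9
Click 3 (1,3) count=2: revealed 0 new [(none)] -> total=9

Answer: 9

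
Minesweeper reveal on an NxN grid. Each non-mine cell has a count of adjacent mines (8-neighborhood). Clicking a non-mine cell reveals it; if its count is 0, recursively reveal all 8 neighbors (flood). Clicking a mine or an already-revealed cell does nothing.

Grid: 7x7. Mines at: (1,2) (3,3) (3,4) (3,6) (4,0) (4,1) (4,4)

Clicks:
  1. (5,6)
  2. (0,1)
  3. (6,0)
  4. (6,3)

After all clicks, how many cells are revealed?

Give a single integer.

Answer: 17

Derivation:
Click 1 (5,6) count=0: revealed 16 new [(4,5) (4,6) (5,0) (5,1) (5,2) (5,3) (5,4) (5,5) (5,6) (6,0) (6,1) (6,2) (6,3) (6,4) (6,5) (6,6)] -> total=16
Click 2 (0,1) count=1: revealed 1 new [(0,1)] -> total=17
Click 3 (6,0) count=0: revealed 0 new [(none)] -> total=17
Click 4 (6,3) count=0: revealed 0 new [(none)] -> total=17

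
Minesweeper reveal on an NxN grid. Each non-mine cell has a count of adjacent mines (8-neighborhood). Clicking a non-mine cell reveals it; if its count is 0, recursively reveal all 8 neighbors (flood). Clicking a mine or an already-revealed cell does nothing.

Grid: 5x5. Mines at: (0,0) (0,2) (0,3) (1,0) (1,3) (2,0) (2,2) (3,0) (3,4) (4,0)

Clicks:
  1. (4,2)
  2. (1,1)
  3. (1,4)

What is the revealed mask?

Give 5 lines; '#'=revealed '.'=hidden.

Click 1 (4,2) count=0: revealed 6 new [(3,1) (3,2) (3,3) (4,1) (4,2) (4,3)] -> total=6
Click 2 (1,1) count=5: revealed 1 new [(1,1)] -> total=7
Click 3 (1,4) count=2: revealed 1 new [(1,4)] -> total=8

Answer: .....
.#..#
.....
.###.
.###.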